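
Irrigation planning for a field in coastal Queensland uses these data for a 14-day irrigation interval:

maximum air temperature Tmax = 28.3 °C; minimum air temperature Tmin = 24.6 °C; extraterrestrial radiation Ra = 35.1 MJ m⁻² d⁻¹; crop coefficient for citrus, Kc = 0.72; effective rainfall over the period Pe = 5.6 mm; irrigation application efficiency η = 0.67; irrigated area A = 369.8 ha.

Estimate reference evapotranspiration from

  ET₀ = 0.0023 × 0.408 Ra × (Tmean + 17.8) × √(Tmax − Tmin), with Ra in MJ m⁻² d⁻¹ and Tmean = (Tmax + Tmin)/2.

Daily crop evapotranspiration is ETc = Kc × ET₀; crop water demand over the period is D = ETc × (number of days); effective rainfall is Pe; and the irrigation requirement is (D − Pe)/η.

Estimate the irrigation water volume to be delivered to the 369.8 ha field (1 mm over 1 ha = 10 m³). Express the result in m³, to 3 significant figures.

Tmean = (28.3 + 24.6)/2 = 26.45 °C
0.408 Ra = 0.408 × 35.1 = 14.3208 mm/d equivalent
ET₀ = 0.0023 × 14.3208 × (26.45 + 17.8) × √3.7 = 0.0023 × 14.3208 × 44.25 × 1.9235 = 2.8035 mm/d
ETc = Kc × ET₀ = 0.72 × 2.8035 = 2.0185 mm/d
Crop demand D = ETc × 14 d = 2.0185 × 14 = 28.259 mm
D − Pe = 28.259 − 5.6 = 22.659 mm
Gross irrigation = 22.659 / 0.67 = 33.819 mm
Volume = 33.819 mm × 369.8 ha × 10 = 125062.7 m³

125000 m³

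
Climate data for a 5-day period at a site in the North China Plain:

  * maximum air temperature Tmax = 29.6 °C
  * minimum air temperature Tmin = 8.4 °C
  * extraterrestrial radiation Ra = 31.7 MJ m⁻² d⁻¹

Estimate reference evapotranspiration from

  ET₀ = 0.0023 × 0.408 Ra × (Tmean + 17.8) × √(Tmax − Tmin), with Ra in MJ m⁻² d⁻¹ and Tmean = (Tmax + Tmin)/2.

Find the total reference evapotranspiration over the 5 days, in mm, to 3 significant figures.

Tmean = (29.6 + 8.4)/2 = 19.00 °C
0.408 Ra = 0.408 × 31.7 = 12.9336 mm/d equivalent
ET₀ = 0.0023 × 12.9336 × (19.00 + 17.8) × √21.2 = 0.0023 × 12.9336 × 36.80 × 4.6043 = 5.0403 mm/d
Over 5 days: 5.0403 × 5 = 25.202 mm

25.2 mm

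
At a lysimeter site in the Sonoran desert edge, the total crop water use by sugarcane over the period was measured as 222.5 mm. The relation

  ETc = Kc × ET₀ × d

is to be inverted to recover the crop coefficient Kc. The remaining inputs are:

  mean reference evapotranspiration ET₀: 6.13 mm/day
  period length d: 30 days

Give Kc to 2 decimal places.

ETc = Kc × ET₀ × d  ⇒  Kc = ETc / (ET₀ × d)
Kc = 222.5 / (6.13 × 30) = 222.5 / 183.90 = 1.2099

1.21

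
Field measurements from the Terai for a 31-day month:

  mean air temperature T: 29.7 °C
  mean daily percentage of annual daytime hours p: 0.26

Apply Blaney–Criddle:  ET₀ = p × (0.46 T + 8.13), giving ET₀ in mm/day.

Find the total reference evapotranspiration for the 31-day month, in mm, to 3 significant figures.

ET₀ = 0.26 × (0.46 × 29.7 + 8.13) = 0.26 × 21.792 = 5.6659 mm/d
Monthly total = 5.6659 × 31 = 175.643 mm

176 mm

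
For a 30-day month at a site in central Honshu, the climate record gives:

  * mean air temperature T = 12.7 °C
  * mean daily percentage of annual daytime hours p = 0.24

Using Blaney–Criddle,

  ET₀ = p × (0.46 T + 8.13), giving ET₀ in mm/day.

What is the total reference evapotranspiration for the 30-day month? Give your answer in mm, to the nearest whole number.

ET₀ = 0.24 × (0.46 × 12.7 + 8.13) = 0.24 × 13.972 = 3.3533 mm/d
Monthly total = 3.3533 × 30 = 100.599 mm

101 mm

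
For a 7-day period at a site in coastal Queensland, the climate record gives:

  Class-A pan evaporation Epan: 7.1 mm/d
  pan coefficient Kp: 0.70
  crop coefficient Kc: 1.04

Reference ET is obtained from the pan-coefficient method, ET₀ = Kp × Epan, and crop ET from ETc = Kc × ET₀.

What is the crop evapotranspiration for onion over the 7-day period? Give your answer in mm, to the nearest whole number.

ET₀ = 0.70 × 7.1 = 4.9700 mm/d
ETc = Kc × ET₀ = 1.04 × 4.9700 = 5.1688 mm/d
Over 7 days: 5.1688 × 7 = 36.182 mm

36 mm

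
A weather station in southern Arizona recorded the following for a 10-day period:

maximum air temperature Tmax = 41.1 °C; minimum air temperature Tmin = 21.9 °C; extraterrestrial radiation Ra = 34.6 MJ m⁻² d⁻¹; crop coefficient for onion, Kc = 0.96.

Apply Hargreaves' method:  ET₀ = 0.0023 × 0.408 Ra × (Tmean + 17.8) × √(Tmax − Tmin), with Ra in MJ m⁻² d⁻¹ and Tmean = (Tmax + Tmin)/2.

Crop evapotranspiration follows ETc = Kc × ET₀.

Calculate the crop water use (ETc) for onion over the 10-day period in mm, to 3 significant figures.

67.3 mm

Tmean = (41.1 + 21.9)/2 = 31.50 °C
0.408 Ra = 0.408 × 34.6 = 14.1168 mm/d equivalent
ET₀ = 0.0023 × 14.1168 × (31.50 + 17.8) × √19.2 = 0.0023 × 14.1168 × 49.30 × 4.3818 = 7.0140 mm/d
ETc = Kc × ET₀ = 0.96 × 7.0140 = 6.7334 mm/d
Over 10 days: 6.7334 × 10 = 67.334 mm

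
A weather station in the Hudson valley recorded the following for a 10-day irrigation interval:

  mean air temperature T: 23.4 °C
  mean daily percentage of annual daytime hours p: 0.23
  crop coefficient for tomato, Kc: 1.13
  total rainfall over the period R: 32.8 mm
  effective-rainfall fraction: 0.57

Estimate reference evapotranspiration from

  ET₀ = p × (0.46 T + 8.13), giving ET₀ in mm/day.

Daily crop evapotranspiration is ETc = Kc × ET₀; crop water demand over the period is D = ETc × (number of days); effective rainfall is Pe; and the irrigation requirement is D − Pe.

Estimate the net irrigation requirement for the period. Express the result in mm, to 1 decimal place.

ET₀ = 0.23 × (0.46 × 23.4 + 8.13) = 0.23 × 18.894 = 4.3456 mm/d
ETc = Kc × ET₀ = 1.13 × 4.3456 = 4.9105 mm/d
Crop demand D = ETc × 10 d = 4.9105 × 10 = 49.105 mm
Pe = 0.57 × 32.8 = 18.696 mm
D − Pe = 49.105 − 18.696 = 30.409 mm

30.4 mm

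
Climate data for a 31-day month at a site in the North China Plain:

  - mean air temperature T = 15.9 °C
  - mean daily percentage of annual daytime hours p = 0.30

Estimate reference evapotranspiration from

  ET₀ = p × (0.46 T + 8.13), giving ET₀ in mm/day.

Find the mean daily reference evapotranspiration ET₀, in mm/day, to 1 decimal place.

4.6 mm/day

ET₀ = 0.30 × (0.46 × 15.9 + 8.13) = 0.30 × 15.444 = 4.6332 mm/d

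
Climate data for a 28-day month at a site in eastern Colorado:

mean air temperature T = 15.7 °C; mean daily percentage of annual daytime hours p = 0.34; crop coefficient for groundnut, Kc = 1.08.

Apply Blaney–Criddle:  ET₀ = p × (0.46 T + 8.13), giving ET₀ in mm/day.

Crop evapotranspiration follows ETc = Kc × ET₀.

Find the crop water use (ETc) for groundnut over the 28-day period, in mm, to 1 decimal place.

ET₀ = 0.34 × (0.46 × 15.7 + 8.13) = 0.34 × 15.352 = 5.2197 mm/d
ETc = Kc × ET₀ = 1.08 × 5.2197 = 5.6373 mm/d
Over 28 days: 5.6373 × 28 = 157.844 mm

157.8 mm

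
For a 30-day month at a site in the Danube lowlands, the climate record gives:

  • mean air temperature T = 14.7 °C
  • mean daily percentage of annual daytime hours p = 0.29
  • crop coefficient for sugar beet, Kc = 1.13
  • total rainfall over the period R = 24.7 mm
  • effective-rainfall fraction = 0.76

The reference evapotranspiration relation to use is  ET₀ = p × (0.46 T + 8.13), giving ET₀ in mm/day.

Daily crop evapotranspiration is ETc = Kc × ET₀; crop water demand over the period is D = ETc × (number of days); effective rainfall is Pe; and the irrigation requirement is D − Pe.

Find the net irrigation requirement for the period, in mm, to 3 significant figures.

ET₀ = 0.29 × (0.46 × 14.7 + 8.13) = 0.29 × 14.892 = 4.3187 mm/d
ETc = Kc × ET₀ = 1.13 × 4.3187 = 4.8801 mm/d
Crop demand D = ETc × 30 d = 4.8801 × 30 = 146.403 mm
Pe = 0.76 × 24.7 = 18.772 mm
D − Pe = 146.403 − 18.772 = 127.631 mm

128 mm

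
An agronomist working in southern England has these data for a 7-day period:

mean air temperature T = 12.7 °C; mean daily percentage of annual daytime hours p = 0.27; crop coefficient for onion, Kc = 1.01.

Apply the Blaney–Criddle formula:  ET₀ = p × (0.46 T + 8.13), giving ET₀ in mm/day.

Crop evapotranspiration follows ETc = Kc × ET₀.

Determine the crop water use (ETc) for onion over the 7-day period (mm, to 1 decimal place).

ET₀ = 0.27 × (0.46 × 12.7 + 8.13) = 0.27 × 13.972 = 3.7724 mm/d
ETc = Kc × ET₀ = 1.01 × 3.7724 = 3.8101 mm/d
Over 7 days: 3.8101 × 7 = 26.671 mm

26.7 mm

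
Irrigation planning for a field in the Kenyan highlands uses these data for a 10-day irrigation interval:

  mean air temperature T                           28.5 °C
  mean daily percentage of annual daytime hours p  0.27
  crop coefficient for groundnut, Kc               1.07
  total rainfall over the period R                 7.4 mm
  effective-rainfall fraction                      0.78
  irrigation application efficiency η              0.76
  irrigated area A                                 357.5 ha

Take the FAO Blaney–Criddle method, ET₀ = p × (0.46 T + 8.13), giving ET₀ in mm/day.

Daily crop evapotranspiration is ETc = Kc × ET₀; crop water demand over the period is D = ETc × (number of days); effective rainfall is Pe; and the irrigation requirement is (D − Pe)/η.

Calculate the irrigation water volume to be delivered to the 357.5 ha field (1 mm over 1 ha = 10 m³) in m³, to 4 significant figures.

261500 m³

ET₀ = 0.27 × (0.46 × 28.5 + 8.13) = 0.27 × 21.240 = 5.7348 mm/d
ETc = Kc × ET₀ = 1.07 × 5.7348 = 6.1362 mm/d
Crop demand D = ETc × 10 d = 6.1362 × 10 = 61.362 mm
Pe = 0.78 × 7.4 = 5.772 mm
D − Pe = 61.362 − 5.772 = 55.590 mm
Gross irrigation = 55.590 / 0.76 = 73.145 mm
Volume = 73.145 mm × 357.5 ha × 10 = 261493.4 m³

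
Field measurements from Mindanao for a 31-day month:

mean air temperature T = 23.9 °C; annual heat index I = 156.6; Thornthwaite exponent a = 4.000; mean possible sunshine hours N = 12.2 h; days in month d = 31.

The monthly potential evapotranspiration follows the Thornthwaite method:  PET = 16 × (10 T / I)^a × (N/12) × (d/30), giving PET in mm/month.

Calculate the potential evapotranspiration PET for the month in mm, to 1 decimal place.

91.2 mm

10T/I = 10 × 23.9 / 156.6 = 1.5262
(10T/I)^a = 1.5262^4.000 = 5.4256
Uncorrected PET = 16 × 5.4256 = 86.810 mm
Correction = (N/12)(d/30) = (12.2/12)(31/30) = 1.0506
PET = 86.810 × 1.0506 = 91.203 mm/month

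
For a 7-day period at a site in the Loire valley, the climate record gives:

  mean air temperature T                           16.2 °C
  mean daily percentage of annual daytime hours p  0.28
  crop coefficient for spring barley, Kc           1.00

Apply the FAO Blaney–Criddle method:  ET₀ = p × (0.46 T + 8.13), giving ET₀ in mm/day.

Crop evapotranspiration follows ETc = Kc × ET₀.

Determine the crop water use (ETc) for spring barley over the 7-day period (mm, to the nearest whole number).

ET₀ = 0.28 × (0.46 × 16.2 + 8.13) = 0.28 × 15.582 = 4.3630 mm/d
ETc = Kc × ET₀ = 1.00 × 4.3630 = 4.3630 mm/d
Over 7 days: 4.3630 × 7 = 30.541 mm

31 mm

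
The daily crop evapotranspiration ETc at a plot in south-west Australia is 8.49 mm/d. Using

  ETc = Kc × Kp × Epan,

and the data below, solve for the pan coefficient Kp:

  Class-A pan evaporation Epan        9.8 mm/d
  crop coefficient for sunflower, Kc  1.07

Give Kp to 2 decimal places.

ETc = Kc × Kp × Epan  ⇒  Kp = ETc / (Kc × Epan)
Kp = 8.49 / (1.07 × 9.8) = 8.49 / 10.486 = 0.8097

0.81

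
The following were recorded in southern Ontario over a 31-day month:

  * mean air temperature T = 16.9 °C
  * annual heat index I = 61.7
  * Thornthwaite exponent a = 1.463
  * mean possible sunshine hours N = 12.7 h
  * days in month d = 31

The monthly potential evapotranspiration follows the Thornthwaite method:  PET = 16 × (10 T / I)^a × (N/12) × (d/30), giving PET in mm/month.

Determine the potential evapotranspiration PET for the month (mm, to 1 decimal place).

10T/I = 10 × 16.9 / 61.7 = 2.7391
(10T/I)^a = 2.7391^1.463 = 4.3674
Uncorrected PET = 16 × 4.3674 = 69.878 mm
Correction = (N/12)(d/30) = (12.7/12)(31/30) = 1.0936
PET = 69.878 × 1.0936 = 76.419 mm/month

76.4 mm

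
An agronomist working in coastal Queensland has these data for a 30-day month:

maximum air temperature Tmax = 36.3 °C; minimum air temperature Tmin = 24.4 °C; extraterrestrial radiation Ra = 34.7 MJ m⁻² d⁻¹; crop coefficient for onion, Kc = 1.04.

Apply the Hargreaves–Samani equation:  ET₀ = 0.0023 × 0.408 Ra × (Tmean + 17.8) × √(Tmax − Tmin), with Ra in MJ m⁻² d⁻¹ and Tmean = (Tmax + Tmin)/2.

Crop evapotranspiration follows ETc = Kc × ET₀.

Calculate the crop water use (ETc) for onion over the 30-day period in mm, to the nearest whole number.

Tmean = (36.3 + 24.4)/2 = 30.35 °C
0.408 Ra = 0.408 × 34.7 = 14.1576 mm/d equivalent
ET₀ = 0.0023 × 14.1576 × (30.35 + 17.8) × √11.9 = 0.0023 × 14.1576 × 48.15 × 3.4496 = 5.4086 mm/d
ETc = Kc × ET₀ = 1.04 × 5.4086 = 5.6249 mm/d
Over 30 days: 5.6249 × 30 = 168.747 mm

169 mm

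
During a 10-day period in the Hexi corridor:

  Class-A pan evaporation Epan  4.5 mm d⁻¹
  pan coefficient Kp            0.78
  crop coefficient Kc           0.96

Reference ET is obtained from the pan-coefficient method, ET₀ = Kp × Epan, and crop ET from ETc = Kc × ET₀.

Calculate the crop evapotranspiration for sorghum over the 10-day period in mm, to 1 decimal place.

ET₀ = 0.78 × 4.5 = 3.5100 mm/d
ETc = Kc × ET₀ = 0.96 × 3.5100 = 3.3696 mm/d
Over 10 days: 3.3696 × 10 = 33.696 mm

33.7 mm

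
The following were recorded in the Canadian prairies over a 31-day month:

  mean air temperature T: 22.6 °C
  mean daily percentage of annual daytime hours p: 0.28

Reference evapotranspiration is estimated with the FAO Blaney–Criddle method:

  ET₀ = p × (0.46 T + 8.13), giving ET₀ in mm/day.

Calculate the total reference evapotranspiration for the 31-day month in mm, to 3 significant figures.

161 mm

ET₀ = 0.28 × (0.46 × 22.6 + 8.13) = 0.28 × 18.526 = 5.1873 mm/d
Monthly total = 5.1873 × 31 = 160.806 mm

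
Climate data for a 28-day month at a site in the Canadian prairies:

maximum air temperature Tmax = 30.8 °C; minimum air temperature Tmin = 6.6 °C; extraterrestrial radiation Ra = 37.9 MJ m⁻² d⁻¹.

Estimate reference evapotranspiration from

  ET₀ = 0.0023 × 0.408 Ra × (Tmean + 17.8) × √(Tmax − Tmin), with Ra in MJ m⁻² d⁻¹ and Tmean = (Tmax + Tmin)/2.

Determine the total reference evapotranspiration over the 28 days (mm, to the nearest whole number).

Tmean = (30.8 + 6.6)/2 = 18.70 °C
0.408 Ra = 0.408 × 37.9 = 15.4632 mm/d equivalent
ET₀ = 0.0023 × 15.4632 × (18.70 + 17.8) × √24.2 = 0.0023 × 15.4632 × 36.50 × 4.9193 = 6.3859 mm/d
Over 28 days: 6.3859 × 28 = 178.805 mm

179 mm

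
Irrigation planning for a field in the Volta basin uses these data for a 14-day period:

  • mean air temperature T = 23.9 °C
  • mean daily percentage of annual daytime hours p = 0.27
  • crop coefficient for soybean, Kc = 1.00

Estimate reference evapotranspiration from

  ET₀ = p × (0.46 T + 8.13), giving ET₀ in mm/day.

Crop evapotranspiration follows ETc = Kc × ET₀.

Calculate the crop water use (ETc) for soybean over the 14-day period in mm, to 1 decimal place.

ET₀ = 0.27 × (0.46 × 23.9 + 8.13) = 0.27 × 19.124 = 5.1635 mm/d
ETc = Kc × ET₀ = 1.00 × 5.1635 = 5.1635 mm/d
Over 14 days: 5.1635 × 14 = 72.289 mm

72.3 mm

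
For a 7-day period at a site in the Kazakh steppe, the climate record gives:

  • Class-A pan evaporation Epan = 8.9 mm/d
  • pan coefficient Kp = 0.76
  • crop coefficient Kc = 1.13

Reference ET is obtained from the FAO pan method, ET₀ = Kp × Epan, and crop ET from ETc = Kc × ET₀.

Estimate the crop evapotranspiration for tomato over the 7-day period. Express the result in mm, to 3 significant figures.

ET₀ = 0.76 × 8.9 = 6.7640 mm/d
ETc = Kc × ET₀ = 1.13 × 6.7640 = 7.6433 mm/d
Over 7 days: 7.6433 × 7 = 53.503 mm

53.5 mm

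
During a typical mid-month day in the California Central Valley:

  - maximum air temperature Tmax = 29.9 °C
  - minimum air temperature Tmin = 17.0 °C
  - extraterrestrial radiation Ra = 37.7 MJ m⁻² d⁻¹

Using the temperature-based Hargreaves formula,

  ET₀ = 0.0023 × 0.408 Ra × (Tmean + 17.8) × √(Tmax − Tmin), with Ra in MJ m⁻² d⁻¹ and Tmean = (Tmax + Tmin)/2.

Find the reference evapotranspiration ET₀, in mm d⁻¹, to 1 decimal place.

Tmean = (29.9 + 17.0)/2 = 23.45 °C
0.408 Ra = 0.408 × 37.7 = 15.3816 mm/d equivalent
ET₀ = 0.0023 × 15.3816 × (23.45 + 17.8) × √12.9 = 0.0023 × 15.3816 × 41.25 × 3.5917 = 5.2415 mm/d

5.2 mm d⁻¹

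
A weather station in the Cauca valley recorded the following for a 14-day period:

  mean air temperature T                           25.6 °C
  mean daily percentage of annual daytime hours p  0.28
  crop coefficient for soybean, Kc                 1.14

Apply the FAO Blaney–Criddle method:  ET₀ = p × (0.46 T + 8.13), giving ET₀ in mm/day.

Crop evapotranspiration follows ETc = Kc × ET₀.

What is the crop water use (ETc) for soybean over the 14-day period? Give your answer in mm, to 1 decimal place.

89.0 mm

ET₀ = 0.28 × (0.46 × 25.6 + 8.13) = 0.28 × 19.906 = 5.5737 mm/d
ETc = Kc × ET₀ = 1.14 × 5.5737 = 6.3540 mm/d
Over 14 days: 6.3540 × 14 = 88.956 mm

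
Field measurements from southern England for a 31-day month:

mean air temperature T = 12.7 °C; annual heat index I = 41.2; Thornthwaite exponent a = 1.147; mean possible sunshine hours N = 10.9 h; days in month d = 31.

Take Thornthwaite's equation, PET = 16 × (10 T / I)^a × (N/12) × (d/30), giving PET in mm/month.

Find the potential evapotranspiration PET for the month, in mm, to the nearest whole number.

55 mm

10T/I = 10 × 12.7 / 41.2 = 3.0825
(10T/I)^a = 3.0825^1.147 = 3.6372
Uncorrected PET = 16 × 3.6372 = 58.195 mm
Correction = (N/12)(d/30) = (10.9/12)(31/30) = 0.9386
PET = 58.195 × 0.9386 = 54.622 mm/month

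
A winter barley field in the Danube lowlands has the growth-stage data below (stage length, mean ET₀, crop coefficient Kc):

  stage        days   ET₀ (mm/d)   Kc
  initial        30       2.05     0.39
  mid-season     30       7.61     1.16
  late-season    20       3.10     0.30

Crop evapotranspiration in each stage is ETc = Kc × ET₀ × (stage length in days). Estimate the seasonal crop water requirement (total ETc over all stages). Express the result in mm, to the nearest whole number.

initial: 0.39 × 2.05 × 30 = 23.99 mm
mid-season: 1.16 × 7.61 × 30 = 264.83 mm
late-season: 0.30 × 3.10 × 20 = 18.60 mm
Seasonal total = 307.42 mm

307 mm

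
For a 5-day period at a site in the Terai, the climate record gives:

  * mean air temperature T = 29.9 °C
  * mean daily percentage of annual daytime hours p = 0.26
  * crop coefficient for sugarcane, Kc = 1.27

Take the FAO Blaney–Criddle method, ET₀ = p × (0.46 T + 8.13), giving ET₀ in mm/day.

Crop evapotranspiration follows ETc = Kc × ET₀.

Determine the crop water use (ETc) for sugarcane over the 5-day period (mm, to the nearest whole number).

ET₀ = 0.26 × (0.46 × 29.9 + 8.13) = 0.26 × 21.884 = 5.6898 mm/d
ETc = Kc × ET₀ = 1.27 × 5.6898 = 7.2260 mm/d
Over 5 days: 7.2260 × 5 = 36.130 mm

36 mm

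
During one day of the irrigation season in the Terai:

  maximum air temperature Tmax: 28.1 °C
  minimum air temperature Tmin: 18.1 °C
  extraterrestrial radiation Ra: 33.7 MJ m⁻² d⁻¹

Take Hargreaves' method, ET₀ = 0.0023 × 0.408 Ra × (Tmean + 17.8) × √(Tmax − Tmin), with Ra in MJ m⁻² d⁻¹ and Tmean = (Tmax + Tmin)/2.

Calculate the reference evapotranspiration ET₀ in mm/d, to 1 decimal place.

Tmean = (28.1 + 18.1)/2 = 23.10 °C
0.408 Ra = 0.408 × 33.7 = 13.7496 mm/d equivalent
ET₀ = 0.0023 × 13.7496 × (23.10 + 17.8) × √10.0 = 0.0023 × 13.7496 × 40.90 × 3.1623 = 4.0902 mm/d

4.1 mm/d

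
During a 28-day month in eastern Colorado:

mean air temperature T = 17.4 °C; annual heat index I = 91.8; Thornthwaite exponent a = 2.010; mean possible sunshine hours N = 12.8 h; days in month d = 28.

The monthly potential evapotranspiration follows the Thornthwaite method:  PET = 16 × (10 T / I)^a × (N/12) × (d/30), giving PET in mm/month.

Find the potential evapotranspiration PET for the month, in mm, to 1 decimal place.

57.6 mm

10T/I = 10 × 17.4 / 91.8 = 1.8954
(10T/I)^a = 1.8954^2.010 = 3.6156
Uncorrected PET = 16 × 3.6156 = 57.850 mm
Correction = (N/12)(d/30) = (12.8/12)(28/30) = 0.9956
PET = 57.850 × 0.9956 = 57.595 mm/month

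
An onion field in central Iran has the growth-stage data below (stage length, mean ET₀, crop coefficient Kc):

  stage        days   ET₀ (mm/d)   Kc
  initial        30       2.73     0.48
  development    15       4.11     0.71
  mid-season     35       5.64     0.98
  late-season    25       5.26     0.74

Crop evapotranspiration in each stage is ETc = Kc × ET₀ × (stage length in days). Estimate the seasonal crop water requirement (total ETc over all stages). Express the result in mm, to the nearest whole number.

374 mm

initial: 0.48 × 2.73 × 30 = 39.31 mm
development: 0.71 × 4.11 × 15 = 43.77 mm
mid-season: 0.98 × 5.64 × 35 = 193.45 mm
late-season: 0.74 × 5.26 × 25 = 97.31 mm
Seasonal total = 373.84 mm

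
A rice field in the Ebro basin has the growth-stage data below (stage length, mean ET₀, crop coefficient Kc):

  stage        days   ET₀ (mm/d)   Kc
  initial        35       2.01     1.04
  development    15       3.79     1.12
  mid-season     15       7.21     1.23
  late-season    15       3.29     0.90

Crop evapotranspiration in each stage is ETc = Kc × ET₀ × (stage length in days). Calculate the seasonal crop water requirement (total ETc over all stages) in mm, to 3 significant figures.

initial: 1.04 × 2.01 × 35 = 73.16 mm
development: 1.12 × 3.79 × 15 = 63.67 mm
mid-season: 1.23 × 7.21 × 15 = 133.02 mm
late-season: 0.90 × 3.29 × 15 = 44.42 mm
Seasonal total = 314.27 mm

314 mm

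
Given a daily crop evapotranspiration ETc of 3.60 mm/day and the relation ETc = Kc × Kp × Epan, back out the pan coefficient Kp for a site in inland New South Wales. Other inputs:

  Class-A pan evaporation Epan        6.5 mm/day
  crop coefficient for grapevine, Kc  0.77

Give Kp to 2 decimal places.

ETc = Kc × Kp × Epan  ⇒  Kp = ETc / (Kc × Epan)
Kp = 3.60 / (0.77 × 6.5) = 3.60 / 5.005 = 0.7193

0.72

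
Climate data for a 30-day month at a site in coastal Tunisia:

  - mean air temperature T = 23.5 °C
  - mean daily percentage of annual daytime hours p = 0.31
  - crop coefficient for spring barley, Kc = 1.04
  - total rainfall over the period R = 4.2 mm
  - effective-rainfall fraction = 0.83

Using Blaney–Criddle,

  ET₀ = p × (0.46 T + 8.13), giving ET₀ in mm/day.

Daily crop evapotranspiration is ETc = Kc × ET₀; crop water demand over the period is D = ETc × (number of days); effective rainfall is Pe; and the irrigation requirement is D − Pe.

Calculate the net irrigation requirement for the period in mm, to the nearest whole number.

ET₀ = 0.31 × (0.46 × 23.5 + 8.13) = 0.31 × 18.940 = 5.8714 mm/d
ETc = Kc × ET₀ = 1.04 × 5.8714 = 6.1063 mm/d
Crop demand D = ETc × 30 d = 6.1063 × 30 = 183.189 mm
Pe = 0.83 × 4.2 = 3.486 mm
D − Pe = 183.189 − 3.486 = 179.703 mm

180 mm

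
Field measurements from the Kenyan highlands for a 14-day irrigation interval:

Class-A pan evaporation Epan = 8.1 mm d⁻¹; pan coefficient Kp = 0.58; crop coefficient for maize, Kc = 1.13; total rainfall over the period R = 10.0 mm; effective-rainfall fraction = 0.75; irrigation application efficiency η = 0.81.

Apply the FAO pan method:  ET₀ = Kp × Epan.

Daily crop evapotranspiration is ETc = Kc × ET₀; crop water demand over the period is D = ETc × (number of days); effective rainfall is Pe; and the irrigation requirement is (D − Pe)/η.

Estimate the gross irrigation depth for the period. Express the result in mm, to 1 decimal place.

82.5 mm

ET₀ = 0.58 × 8.1 = 4.6980 mm/d
ETc = Kc × ET₀ = 1.13 × 4.6980 = 5.3087 mm/d
Crop demand D = ETc × 14 d = 5.3087 × 14 = 74.322 mm
Pe = 0.75 × 10.0 = 7.500 mm
D − Pe = 74.322 − 7.500 = 66.822 mm
Gross irrigation = 66.822 / 0.81 = 82.496 mm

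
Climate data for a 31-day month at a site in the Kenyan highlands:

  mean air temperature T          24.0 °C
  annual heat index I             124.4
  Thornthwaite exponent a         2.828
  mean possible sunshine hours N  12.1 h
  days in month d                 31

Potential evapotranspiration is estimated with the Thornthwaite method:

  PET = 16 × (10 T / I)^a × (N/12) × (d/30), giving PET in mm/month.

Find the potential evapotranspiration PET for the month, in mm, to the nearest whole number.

10T/I = 10 × 24.0 / 124.4 = 1.9293
(10T/I)^a = 1.9293^2.828 = 6.4137
Uncorrected PET = 16 × 6.4137 = 102.619 mm
Correction = (N/12)(d/30) = (12.1/12)(31/30) = 1.0419
PET = 102.619 × 1.0419 = 106.919 mm/month

107 mm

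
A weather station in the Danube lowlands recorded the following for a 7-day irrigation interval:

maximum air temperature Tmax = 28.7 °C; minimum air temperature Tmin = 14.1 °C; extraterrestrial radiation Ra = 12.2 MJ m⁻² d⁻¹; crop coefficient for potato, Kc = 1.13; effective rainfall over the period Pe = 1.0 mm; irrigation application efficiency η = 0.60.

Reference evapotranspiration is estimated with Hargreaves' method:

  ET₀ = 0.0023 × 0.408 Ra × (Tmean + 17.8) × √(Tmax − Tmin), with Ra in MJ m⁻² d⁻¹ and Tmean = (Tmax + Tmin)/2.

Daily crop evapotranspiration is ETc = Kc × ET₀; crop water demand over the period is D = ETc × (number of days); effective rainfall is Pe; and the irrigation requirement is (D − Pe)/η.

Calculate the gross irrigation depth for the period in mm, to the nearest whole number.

Tmean = (28.7 + 14.1)/2 = 21.40 °C
0.408 Ra = 0.408 × 12.2 = 4.9776 mm/d equivalent
ET₀ = 0.0023 × 4.9776 × (21.40 + 17.8) × √14.6 = 0.0023 × 4.9776 × 39.20 × 3.8210 = 1.7148 mm/d
ETc = Kc × ET₀ = 1.13 × 1.7148 = 1.9377 mm/d
Crop demand D = ETc × 7 d = 1.9377 × 7 = 13.564 mm
D − Pe = 13.564 − 1.0 = 12.564 mm
Gross irrigation = 12.564 / 0.60 = 20.940 mm

21 mm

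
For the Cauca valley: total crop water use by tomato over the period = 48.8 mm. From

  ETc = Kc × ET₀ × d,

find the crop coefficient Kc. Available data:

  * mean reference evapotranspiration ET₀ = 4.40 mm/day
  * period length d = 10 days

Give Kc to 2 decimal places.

ETc = Kc × ET₀ × d  ⇒  Kc = ETc / (ET₀ × d)
Kc = 48.8 / (4.40 × 10) = 48.8 / 44.00 = 1.1091

1.11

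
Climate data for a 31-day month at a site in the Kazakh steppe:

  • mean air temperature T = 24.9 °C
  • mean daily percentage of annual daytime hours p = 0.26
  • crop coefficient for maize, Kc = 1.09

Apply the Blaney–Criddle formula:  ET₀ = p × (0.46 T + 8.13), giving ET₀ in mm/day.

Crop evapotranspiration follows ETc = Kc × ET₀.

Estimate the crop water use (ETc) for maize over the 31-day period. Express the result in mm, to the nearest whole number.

ET₀ = 0.26 × (0.46 × 24.9 + 8.13) = 0.26 × 19.584 = 5.0918 mm/d
ETc = Kc × ET₀ = 1.09 × 5.0918 = 5.5501 mm/d
Over 31 days: 5.5501 × 31 = 172.053 mm

172 mm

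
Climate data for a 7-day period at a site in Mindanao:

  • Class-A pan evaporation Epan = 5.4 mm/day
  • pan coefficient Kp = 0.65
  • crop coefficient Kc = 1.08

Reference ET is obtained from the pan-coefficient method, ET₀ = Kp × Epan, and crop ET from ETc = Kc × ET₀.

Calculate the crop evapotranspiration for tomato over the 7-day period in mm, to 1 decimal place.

26.5 mm

ET₀ = 0.65 × 5.4 = 3.5100 mm/d
ETc = Kc × ET₀ = 1.08 × 3.5100 = 3.7908 mm/d
Over 7 days: 3.7908 × 7 = 26.536 mm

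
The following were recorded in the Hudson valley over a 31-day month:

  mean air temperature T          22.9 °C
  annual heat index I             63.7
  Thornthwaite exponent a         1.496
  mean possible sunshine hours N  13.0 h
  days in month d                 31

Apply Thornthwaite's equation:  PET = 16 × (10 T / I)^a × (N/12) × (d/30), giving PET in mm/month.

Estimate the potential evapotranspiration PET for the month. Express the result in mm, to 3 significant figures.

10T/I = 10 × 22.9 / 63.7 = 3.5950
(10T/I)^a = 3.5950^1.496 = 6.7815
Uncorrected PET = 16 × 6.7815 = 108.504 mm
Correction = (N/12)(d/30) = (13.0/12)(31/30) = 1.1194
PET = 108.504 × 1.1194 = 121.459 mm/month

121 mm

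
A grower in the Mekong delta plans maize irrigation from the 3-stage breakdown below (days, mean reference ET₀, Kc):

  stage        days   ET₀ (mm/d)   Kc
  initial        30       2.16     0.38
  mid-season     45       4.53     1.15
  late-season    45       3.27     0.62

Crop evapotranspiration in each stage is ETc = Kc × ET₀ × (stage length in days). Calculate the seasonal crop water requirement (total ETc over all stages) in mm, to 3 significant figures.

initial: 0.38 × 2.16 × 30 = 24.62 mm
mid-season: 1.15 × 4.53 × 45 = 234.43 mm
late-season: 0.62 × 3.27 × 45 = 91.23 mm
Seasonal total = 350.28 mm

350 mm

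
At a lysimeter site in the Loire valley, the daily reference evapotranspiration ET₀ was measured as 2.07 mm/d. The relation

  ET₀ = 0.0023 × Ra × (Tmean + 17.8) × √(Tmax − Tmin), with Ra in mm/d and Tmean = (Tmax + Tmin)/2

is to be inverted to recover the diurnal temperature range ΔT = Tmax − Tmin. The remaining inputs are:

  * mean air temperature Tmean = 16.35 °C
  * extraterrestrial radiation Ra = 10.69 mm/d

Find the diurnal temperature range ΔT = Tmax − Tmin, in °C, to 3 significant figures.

√ΔT = ET₀ / [0.0023 × Ra × (Tmean+17.8)] = 2.07 / (0.0023 × 10.69 × 34.15) = 2.4653
ΔT = 2.4653² = 6.078 °C

6.08 °C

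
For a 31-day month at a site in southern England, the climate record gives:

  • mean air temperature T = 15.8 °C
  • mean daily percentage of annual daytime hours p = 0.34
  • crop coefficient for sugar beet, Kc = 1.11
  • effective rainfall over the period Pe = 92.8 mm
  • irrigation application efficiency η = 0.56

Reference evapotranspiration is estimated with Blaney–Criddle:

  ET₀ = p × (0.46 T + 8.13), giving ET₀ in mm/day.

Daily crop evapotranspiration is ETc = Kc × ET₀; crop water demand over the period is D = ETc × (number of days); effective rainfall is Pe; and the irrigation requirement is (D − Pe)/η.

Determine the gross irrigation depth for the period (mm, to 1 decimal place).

ET₀ = 0.34 × (0.46 × 15.8 + 8.13) = 0.34 × 15.398 = 5.2353 mm/d
ETc = Kc × ET₀ = 1.11 × 5.2353 = 5.8112 mm/d
Crop demand D = ETc × 31 d = 5.8112 × 31 = 180.147 mm
D − Pe = 180.147 − 92.8 = 87.347 mm
Gross irrigation = 87.347 / 0.56 = 155.977 mm

156.0 mm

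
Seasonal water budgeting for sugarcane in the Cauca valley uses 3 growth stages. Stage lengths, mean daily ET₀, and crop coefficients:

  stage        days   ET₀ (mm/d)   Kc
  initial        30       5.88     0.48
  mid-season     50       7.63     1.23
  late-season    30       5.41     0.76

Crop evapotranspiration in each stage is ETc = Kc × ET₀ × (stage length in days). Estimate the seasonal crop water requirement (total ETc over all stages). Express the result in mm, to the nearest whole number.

initial: 0.48 × 5.88 × 30 = 84.67 mm
mid-season: 1.23 × 7.63 × 50 = 469.25 mm
late-season: 0.76 × 5.41 × 30 = 123.35 mm
Seasonal total = 677.27 mm

677 mm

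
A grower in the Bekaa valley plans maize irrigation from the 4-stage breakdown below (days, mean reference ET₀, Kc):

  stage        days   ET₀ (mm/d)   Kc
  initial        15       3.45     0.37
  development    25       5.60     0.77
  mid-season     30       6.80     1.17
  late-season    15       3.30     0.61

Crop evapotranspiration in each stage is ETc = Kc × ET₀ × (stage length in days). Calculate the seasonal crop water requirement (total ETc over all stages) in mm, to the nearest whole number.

396 mm

initial: 0.37 × 3.45 × 15 = 19.15 mm
development: 0.77 × 5.60 × 25 = 107.80 mm
mid-season: 1.17 × 6.80 × 30 = 238.68 mm
late-season: 0.61 × 3.30 × 15 = 30.20 mm
Seasonal total = 395.83 mm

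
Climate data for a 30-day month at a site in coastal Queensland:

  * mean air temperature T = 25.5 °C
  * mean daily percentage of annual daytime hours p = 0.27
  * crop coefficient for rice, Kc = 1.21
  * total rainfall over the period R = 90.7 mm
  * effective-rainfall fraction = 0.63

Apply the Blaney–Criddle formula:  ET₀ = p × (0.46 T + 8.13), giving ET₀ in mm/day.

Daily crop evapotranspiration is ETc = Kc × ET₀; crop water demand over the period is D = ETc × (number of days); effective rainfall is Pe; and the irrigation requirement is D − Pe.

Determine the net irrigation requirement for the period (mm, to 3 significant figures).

138 mm

ET₀ = 0.27 × (0.46 × 25.5 + 8.13) = 0.27 × 19.860 = 5.3622 mm/d
ETc = Kc × ET₀ = 1.21 × 5.3622 = 6.4883 mm/d
Crop demand D = ETc × 30 d = 6.4883 × 30 = 194.649 mm
Pe = 0.63 × 90.7 = 57.141 mm
D − Pe = 194.649 − 57.141 = 137.508 mm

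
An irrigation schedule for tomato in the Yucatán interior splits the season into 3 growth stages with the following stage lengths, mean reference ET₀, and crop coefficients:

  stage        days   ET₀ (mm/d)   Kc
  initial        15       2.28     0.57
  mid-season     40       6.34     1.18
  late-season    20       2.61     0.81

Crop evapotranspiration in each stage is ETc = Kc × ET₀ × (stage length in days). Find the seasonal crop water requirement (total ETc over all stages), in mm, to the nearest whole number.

initial: 0.57 × 2.28 × 15 = 19.49 mm
mid-season: 1.18 × 6.34 × 40 = 299.25 mm
late-season: 0.81 × 2.61 × 20 = 42.28 mm
Seasonal total = 361.02 mm

361 mm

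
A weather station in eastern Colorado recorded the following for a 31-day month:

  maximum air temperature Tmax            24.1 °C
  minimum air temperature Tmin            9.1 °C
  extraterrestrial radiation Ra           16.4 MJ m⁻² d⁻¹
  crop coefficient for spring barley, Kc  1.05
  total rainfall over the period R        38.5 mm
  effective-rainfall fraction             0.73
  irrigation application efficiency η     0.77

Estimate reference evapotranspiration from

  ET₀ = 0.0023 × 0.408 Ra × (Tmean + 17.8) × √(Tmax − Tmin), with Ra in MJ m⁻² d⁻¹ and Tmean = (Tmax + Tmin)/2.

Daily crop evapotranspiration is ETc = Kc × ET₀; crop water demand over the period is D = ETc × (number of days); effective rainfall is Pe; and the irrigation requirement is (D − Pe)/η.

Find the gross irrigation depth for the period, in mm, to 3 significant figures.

Tmean = (24.1 + 9.1)/2 = 16.60 °C
0.408 Ra = 0.408 × 16.4 = 6.6912 mm/d equivalent
ET₀ = 0.0023 × 6.6912 × (16.60 + 17.8) × √15.0 = 0.0023 × 6.6912 × 34.40 × 3.8730 = 2.0504 mm/d
ETc = Kc × ET₀ = 1.05 × 2.0504 = 2.1529 mm/d
Crop demand D = ETc × 31 d = 2.1529 × 31 = 66.740 mm
Pe = 0.73 × 38.5 = 28.105 mm
D − Pe = 66.740 − 28.105 = 38.635 mm
Gross irrigation = 38.635 / 0.77 = 50.175 mm

50.2 mm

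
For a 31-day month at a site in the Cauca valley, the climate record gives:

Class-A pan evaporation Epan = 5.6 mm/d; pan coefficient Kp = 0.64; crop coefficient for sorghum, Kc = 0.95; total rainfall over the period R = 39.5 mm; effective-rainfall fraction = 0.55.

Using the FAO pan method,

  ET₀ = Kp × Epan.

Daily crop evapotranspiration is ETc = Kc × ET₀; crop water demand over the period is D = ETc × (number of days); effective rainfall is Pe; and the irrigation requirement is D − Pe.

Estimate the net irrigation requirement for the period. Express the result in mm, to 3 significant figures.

83.8 mm

ET₀ = 0.64 × 5.6 = 3.5840 mm/d
ETc = Kc × ET₀ = 0.95 × 3.5840 = 3.4048 mm/d
Crop demand D = ETc × 31 d = 3.4048 × 31 = 105.549 mm
Pe = 0.55 × 39.5 = 21.725 mm
D − Pe = 105.549 − 21.725 = 83.824 mm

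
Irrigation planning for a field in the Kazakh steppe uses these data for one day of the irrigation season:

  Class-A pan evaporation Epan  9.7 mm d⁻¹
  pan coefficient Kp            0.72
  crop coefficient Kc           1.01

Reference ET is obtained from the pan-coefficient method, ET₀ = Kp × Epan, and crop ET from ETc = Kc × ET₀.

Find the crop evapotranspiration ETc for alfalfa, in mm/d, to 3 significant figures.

ET₀ = 0.72 × 9.7 = 6.9840 mm/d
ETc = Kc × ET₀ = 1.01 × 6.9840 = 7.0538 mm/d

7.05 mm/d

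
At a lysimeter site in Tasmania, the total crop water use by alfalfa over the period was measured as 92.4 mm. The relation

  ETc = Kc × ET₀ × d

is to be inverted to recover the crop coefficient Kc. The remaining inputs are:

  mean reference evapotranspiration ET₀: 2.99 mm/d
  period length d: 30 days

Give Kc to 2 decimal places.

1.03

ETc = Kc × ET₀ × d  ⇒  Kc = ETc / (ET₀ × d)
Kc = 92.4 / (2.99 × 30) = 92.4 / 89.70 = 1.0301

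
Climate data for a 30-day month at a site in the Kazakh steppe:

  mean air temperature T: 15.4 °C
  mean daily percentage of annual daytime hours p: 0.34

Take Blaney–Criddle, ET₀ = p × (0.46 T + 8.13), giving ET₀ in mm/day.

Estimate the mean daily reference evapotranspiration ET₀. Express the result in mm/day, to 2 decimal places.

5.17 mm/day

ET₀ = 0.34 × (0.46 × 15.4 + 8.13) = 0.34 × 15.214 = 5.1728 mm/d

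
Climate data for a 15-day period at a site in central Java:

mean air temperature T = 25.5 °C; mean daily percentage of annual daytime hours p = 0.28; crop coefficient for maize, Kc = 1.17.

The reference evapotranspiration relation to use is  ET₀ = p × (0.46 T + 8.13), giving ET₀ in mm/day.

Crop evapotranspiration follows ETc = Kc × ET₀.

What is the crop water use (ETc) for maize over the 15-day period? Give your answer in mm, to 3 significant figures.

ET₀ = 0.28 × (0.46 × 25.5 + 8.13) = 0.28 × 19.860 = 5.5608 mm/d
ETc = Kc × ET₀ = 1.17 × 5.5608 = 6.5061 mm/d
Over 15 days: 6.5061 × 15 = 97.592 mm

97.6 mm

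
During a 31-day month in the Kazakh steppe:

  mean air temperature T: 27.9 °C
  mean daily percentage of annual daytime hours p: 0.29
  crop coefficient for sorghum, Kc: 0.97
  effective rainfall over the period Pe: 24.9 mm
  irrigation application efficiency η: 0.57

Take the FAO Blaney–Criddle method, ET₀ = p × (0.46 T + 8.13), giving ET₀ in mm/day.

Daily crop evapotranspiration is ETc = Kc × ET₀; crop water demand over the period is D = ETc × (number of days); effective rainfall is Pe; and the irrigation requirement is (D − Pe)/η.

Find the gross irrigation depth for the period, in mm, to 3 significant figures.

277 mm

ET₀ = 0.29 × (0.46 × 27.9 + 8.13) = 0.29 × 20.964 = 6.0796 mm/d
ETc = Kc × ET₀ = 0.97 × 6.0796 = 5.8972 mm/d
Crop demand D = ETc × 31 d = 5.8972 × 31 = 182.813 mm
D − Pe = 182.813 − 24.9 = 157.913 mm
Gross irrigation = 157.913 / 0.57 = 277.040 mm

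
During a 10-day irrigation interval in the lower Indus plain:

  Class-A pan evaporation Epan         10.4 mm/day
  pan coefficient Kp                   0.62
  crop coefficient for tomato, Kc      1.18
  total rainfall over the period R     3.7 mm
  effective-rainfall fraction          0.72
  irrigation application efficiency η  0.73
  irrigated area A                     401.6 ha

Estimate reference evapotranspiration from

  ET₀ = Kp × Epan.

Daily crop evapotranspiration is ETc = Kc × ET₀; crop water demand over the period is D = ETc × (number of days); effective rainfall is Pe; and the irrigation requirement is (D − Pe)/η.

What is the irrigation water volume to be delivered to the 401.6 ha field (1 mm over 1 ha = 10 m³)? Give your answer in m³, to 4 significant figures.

403900 m³

ET₀ = 0.62 × 10.4 = 6.4480 mm/d
ETc = Kc × ET₀ = 1.18 × 6.4480 = 7.6086 mm/d
Crop demand D = ETc × 10 d = 7.6086 × 10 = 76.086 mm
Pe = 0.72 × 3.7 = 2.664 mm
D − Pe = 76.086 − 2.664 = 73.422 mm
Gross irrigation = 73.422 / 0.73 = 100.578 mm
Volume = 100.578 mm × 401.6 ha × 10 = 403921.2 m³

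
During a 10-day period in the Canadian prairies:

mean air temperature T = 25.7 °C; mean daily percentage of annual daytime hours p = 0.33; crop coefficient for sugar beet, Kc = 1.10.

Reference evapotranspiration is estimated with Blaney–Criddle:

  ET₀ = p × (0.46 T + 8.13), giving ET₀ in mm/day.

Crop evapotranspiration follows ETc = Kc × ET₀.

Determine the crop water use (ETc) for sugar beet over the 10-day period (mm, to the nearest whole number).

72 mm

ET₀ = 0.33 × (0.46 × 25.7 + 8.13) = 0.33 × 19.952 = 6.5842 mm/d
ETc = Kc × ET₀ = 1.10 × 6.5842 = 7.2426 mm/d
Over 10 days: 7.2426 × 10 = 72.426 mm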